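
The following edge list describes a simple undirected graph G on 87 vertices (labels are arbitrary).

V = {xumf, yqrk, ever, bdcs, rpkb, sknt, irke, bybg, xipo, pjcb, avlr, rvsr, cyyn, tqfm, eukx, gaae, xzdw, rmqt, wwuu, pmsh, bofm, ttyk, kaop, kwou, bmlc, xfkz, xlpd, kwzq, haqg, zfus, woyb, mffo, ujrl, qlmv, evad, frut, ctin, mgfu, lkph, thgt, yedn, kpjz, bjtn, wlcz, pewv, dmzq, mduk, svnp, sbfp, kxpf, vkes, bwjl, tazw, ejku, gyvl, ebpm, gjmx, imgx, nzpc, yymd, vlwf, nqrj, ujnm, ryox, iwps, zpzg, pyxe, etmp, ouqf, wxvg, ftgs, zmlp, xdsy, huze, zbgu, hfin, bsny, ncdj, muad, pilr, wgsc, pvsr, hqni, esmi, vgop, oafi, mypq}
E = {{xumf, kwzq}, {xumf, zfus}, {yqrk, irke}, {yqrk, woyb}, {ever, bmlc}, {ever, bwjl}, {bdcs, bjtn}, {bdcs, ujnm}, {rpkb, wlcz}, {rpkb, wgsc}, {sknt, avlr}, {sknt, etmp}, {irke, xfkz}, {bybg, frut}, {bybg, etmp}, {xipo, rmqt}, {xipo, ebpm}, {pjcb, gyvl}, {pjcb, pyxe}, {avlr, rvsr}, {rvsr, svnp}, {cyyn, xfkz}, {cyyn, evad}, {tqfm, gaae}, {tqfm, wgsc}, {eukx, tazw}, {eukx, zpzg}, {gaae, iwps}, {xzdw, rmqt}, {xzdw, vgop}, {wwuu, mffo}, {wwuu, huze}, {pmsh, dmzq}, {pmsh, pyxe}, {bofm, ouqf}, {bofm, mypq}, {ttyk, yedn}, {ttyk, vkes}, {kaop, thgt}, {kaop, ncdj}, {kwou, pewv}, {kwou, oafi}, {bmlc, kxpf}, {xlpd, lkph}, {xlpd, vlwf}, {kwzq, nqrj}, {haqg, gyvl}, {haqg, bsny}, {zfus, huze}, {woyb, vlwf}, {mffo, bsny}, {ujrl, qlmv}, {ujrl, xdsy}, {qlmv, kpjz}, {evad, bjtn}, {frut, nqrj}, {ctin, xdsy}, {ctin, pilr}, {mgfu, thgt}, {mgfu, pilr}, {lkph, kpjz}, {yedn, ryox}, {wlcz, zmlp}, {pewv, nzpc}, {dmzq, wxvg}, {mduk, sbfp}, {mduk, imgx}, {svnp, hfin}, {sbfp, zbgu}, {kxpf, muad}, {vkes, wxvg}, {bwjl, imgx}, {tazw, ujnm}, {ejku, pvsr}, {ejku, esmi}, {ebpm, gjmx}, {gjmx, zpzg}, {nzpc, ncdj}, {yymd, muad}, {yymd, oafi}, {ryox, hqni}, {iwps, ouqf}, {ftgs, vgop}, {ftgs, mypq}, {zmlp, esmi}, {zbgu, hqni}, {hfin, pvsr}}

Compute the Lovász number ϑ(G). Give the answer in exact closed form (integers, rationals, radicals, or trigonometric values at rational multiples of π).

87*cos(pi/87)/(cos(pi/87) + 1)

deg(etmp) = 2; N(etmp) = {sknt, bybg}.
Vertex oafi has 2 neighbors: kwou, yymd.
N(rpkb) = {wlcz, wgsc}, |N(rpkb)| = 2.
Vertex ujrl has 2 neighbors: qlmv, xdsy.
Regular of degree 2 on 87 vertices: a single 87-cycle (edge-transitive).
Distinct eigenvalues (to 4 d.p.): [2.0, 1.9948, 1.9792, 1.9532, 1.9171, 1.871, 1.8152, 1.7498, 1.6754, 1.5922, 1.5007, 1.4014, 1.2948, 1.1814, 1.0619, 0.9368, 0.8069, 0.6727, 0.5351, 0.3946, 0.2521, 0.1083, -0.0361, -0.1803, -0.3236, -0.4651, -0.6043, -0.7403, -0.8724, -1.0, -1.1224, -1.2389, -1.349, -1.452, -1.5475, -1.6348, -1.7137, -1.7836, -1.8443, -1.8953, -1.9364, -1.9675, -1.9883, -1.9987].
Lovász (edge-transitive): ϑ = −87·(-2*cos(pi/87))/((2)−(-2*cos(pi/87))) = 87*cos(pi/87)/(cos(pi/87) + 1).
≈ 43.485816 (to 6 d.p.).
Lovász sandwich 43 ≤ 87*cos(pi/87)/(cos(pi/87) + 1) ≤ 44: both strict.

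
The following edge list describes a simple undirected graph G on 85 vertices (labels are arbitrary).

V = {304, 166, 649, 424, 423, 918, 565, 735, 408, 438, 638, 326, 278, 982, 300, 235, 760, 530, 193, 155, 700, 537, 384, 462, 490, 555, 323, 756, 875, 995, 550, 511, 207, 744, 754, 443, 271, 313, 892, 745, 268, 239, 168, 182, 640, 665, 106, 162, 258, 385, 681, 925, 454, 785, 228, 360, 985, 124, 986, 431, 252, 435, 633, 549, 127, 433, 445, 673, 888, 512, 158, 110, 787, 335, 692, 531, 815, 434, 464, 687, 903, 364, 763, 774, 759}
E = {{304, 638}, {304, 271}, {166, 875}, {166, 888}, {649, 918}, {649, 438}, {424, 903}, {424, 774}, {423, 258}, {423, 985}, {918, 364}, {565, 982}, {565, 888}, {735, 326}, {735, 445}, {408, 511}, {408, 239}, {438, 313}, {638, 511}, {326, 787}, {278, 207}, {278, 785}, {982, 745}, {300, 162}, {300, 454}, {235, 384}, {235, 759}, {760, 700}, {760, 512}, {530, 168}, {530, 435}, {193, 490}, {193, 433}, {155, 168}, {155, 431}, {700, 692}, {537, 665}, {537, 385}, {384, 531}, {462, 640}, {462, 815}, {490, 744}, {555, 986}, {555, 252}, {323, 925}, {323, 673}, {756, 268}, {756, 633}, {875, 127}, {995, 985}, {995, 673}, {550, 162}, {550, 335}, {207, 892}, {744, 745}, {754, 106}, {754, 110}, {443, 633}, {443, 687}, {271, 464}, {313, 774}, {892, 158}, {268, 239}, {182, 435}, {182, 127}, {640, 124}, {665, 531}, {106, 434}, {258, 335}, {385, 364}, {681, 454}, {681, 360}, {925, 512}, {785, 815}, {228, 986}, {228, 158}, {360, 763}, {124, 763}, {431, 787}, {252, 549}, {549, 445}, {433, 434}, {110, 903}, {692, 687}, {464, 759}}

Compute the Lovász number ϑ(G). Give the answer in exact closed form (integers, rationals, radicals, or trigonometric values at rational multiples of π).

N(155) = {168, 431}, |N(155)| = 2.
N(754) = {106, 110}, |N(754)| = 2.
deg(271) = 2; N(271) = {304, 464}.
N(454) = {300, 681}, |N(454)| = 2.
2-regular, N=85; the odd cycle C_{85}.
Distinct eigenvalues (to 5 d.p.): [2.0, 1.99454, 1.97818, 1.95102, 1.91321, 1.86494, 1.80649, 1.73818, 1.66037, 1.57349, 1.47802, 1.37447, 1.26342, 1.14547, 1.02126, 0.89148, 0.75682, 0.61803, 0.47587, 0.33111, 0.18454, 0.03696, -0.11082, -0.258, -0.40376, -0.54733, -0.6879, -0.82471, -0.95702, -1.08411, -1.20527, -1.31985, -1.42722, -1.5268, -1.61803, -1.70043, -1.77355, -1.83697, -1.89037, -1.93344, -1.96595, -1.98772, -1.99863].
ϑ = −N·λ_min/(λ_max−λ_min) = −85·(-2*cos(pi/85))/(2−(-2*cos(pi/85))) = 85*cos(pi/85)/(cos(pi/85) + 1).
ϑ(G) ≈ 42.4854826.
Sandwich: α(G)=42 ≤ ϑ(G)=85*cos(pi/85)/(cos(pi/85) + 1) ≤ χ(Ḡ)=43 (both strict).

85*cos(pi/85)/(cos(pi/85) + 1)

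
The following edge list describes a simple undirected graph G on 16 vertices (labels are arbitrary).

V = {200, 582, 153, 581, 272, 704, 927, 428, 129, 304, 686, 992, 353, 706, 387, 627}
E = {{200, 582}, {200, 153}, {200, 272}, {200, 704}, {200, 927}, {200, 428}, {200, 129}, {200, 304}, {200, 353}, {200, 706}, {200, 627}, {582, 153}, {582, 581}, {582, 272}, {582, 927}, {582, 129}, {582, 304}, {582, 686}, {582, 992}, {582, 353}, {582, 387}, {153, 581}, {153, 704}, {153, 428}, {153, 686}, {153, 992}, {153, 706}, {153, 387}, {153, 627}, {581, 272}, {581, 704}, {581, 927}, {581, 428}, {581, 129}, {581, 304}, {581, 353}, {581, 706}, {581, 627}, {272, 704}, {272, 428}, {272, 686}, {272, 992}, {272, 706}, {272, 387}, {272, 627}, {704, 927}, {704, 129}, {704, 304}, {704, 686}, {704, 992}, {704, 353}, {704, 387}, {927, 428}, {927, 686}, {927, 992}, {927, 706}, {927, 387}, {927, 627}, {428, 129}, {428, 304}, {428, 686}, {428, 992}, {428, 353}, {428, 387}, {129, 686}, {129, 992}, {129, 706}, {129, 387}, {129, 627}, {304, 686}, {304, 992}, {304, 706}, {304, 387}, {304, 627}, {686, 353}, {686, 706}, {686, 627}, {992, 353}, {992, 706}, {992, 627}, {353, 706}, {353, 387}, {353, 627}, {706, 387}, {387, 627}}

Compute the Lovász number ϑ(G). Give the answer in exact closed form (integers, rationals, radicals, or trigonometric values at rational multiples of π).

6

N(153) = {200, 582, 581, 704, 428, 686, 992, 706, 387, 627}, |N(153)| = 10.
N(704) = {200, 153, 581, 272, 927, 129, 304, 686, 992, 353, 387}, |N(704)| = 11.
N(428) = {200, 153, 581, 272, 927, 129, 304, 686, 992, 353, 387}, |N(428)| = 11.
Vertex 353 has 10 neighbors: 200, 582, 581, 704, 428, 686, 992, 706, 387, 627.
Complete multipartite on [6, 5, 5]: sandwich collapses at ϑ=6.
≈ 6.00000 (to 5 d.p.).
Lovász sandwich 6 ≤ 6 ≤ 6: collapsed.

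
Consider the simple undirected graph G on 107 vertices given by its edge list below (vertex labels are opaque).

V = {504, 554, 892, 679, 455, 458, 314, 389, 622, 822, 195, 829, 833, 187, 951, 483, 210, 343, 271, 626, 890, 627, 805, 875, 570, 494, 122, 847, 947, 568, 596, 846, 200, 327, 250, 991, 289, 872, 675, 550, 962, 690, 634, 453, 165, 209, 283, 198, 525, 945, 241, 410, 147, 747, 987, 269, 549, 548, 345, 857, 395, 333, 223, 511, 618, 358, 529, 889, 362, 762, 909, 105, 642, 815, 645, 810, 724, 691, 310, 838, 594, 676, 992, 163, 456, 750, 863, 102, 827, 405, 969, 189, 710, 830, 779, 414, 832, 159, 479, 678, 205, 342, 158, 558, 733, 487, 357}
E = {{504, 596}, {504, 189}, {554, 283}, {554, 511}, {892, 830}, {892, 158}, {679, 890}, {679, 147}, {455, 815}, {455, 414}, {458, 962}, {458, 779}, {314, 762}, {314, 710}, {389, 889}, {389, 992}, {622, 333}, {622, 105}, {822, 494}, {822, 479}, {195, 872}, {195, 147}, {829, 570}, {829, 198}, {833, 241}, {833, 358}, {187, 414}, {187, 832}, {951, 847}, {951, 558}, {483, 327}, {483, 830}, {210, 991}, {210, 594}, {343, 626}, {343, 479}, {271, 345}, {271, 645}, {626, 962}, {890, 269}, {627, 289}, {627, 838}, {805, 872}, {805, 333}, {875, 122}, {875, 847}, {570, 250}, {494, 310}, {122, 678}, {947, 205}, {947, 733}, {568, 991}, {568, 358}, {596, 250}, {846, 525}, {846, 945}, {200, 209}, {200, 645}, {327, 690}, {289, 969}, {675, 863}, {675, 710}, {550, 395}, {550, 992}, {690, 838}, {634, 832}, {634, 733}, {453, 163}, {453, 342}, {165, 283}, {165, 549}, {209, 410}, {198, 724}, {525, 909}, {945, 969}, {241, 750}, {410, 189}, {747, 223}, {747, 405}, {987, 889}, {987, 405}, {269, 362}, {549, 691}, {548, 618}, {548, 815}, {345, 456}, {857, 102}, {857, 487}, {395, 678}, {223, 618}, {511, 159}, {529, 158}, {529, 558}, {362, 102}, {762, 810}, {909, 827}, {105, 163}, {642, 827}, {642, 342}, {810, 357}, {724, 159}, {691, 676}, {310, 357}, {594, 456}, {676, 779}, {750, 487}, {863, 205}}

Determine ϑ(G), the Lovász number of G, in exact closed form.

107*cos(pi/107)/(cos(pi/107) + 1)

Vertex 833 has 2 neighbors: 241, 358.
Vertex 909 has 2 neighbors: 525, 827.
Vertex 805 has 2 neighbors: 872, 333.
deg(333) = 2; N(333) = {622, 805}.
2-regular, N=107; a single 107-cycle (edge-transitive).
spec(A) ≈ [2.0, 1.996553, 1.986223, 1.969046, 1.945082, 1.914413, 1.877144, 1.833404, 1.783344, 1.727137, 1.664975, 1.597075, 1.523668, 1.44501, 1.36137, 1.273037, 1.180316, 1.083526, 0.983001, 0.879087, 0.772143, 0.662537, 0.550647, 0.43686, 0.321566, 0.205163, 0.088054, -0.02936, -0.146672, -0.263478, -0.379376, -0.493966, -0.606854, -0.717649, -0.825971, -0.931446, -1.033709, -1.132409, -1.227206, -1.317772, -1.403795, -1.484979, -1.561044, -1.631728, -1.696787, -1.755997, -1.809154, -1.856074, -1.896596, -1.930579, -1.957908, -1.978487, -1.992247, -1.999138] (distinct, 6 d.p.).
Lovász (edge-transitive): ϑ = −107·(-2*cos(pi/107))/((2)−(-2*cos(pi/107))) = 107*cos(pi/107)/(cos(pi/107) + 1).
= 53.48847… (decimal).
Sandwich: α(G)=53 ≤ ϑ(G)=107*cos(pi/107)/(cos(pi/107) + 1) ≤ χ(Ḡ)=54 (both strict).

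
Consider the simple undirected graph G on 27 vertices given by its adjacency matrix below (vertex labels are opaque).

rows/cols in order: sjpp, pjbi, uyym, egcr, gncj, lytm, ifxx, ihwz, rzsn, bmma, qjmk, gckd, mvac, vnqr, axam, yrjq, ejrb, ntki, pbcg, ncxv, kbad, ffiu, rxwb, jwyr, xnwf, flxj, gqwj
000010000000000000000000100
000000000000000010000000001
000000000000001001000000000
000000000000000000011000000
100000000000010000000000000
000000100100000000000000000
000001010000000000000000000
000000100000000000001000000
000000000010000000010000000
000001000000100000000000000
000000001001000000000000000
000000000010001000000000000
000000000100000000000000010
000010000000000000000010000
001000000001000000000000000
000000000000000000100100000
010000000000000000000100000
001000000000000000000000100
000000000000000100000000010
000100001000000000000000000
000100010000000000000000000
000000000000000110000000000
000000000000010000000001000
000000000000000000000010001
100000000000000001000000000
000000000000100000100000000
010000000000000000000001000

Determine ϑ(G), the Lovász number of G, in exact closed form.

27*cos(pi/27)/(cos(pi/27) + 1)

deg(jwyr) = 2; N(jwyr) = {rxwb, gqwj}.
deg(kbad) = 2; N(kbad) = {egcr, ihwz}.
Vertex egcr has 2 neighbors: ncxv, kbad.
N(lytm) = {ifxx, bmma}, |N(lytm)| = 2.
deg(v) = 2 for all v (|V|=27); this is C_{27}, the 27-cycle.
Distinct eigenvalues (to 4 d.p.): [2.0, 1.9461, 1.7873, 1.5321, 1.1943, 0.7922, 0.3473, -0.1163, -0.5736, -1.0, -1.3725, -1.671, -1.8794, -1.9865].
Lovász (edge-transitive): ϑ = −27·(-2*cos(pi/27))/((2)−(-2*cos(pi/27))) = 27*cos(pi/27)/(cos(pi/27) + 1).
Numerically 13.4542041.
α=13, χ(Ḡ)=14; ϑ=27*cos(pi/27)/(cos(pi/27) + 1) lies between (both strict).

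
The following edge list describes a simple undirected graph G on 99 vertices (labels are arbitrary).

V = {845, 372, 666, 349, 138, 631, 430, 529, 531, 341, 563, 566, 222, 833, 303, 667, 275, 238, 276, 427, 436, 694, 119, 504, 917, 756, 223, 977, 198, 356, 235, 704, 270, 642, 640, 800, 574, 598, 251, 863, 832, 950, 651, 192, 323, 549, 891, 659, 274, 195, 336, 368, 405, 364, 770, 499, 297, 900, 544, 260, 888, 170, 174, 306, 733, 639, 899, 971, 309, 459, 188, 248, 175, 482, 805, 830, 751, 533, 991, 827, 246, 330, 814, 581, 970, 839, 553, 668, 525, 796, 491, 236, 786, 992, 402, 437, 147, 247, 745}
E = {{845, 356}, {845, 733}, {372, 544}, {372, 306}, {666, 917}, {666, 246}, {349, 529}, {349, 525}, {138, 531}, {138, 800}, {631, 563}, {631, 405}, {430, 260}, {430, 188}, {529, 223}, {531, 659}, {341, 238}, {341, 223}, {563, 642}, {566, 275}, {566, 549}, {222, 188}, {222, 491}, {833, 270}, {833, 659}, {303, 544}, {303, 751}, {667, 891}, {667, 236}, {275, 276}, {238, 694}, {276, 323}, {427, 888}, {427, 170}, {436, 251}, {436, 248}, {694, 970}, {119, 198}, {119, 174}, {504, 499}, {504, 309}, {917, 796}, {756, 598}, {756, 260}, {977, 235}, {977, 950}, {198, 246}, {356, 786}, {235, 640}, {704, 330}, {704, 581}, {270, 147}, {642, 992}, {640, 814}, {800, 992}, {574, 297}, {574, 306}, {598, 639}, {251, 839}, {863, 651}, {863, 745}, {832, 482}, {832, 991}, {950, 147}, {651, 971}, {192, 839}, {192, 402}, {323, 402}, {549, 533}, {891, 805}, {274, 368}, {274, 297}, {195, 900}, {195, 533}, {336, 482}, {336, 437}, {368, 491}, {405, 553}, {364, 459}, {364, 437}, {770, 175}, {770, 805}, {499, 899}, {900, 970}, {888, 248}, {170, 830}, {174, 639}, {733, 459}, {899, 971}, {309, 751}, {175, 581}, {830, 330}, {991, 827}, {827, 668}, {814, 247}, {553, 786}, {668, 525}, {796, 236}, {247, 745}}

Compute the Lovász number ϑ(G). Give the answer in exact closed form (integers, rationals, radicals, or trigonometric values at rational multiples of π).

99*cos(pi/99)/(cos(pi/99) + 1)

N(276) = {275, 323}, |N(276)| = 2.
Vertex 405 has 2 neighbors: 631, 553.
N(992) = {642, 800}, |N(992)| = 2.
N(533) = {549, 195}, |N(533)| = 2.
G on 99 vertices is 2-regular; the odd cycle C_{99}.
A has 50 distinct eigenvalues ≈ [2.0, 1.996, 1.9839, 1.9639, 1.9359, 1.9001, 1.8567, 1.8059, 1.7477, 1.6825, 1.6105, 1.5321, 1.4475, 1.357, 1.2611, 1.1601, 1.0545, 0.9445, 0.8308, 0.7138, 0.5938, 0.4715, 0.3473, 0.2217, 0.0952, -0.0317, -0.1585, -0.2846, -0.4096, -0.5329, -0.6541, -0.7727, -0.8881, -1.0, -1.1078, -1.2112, -1.3097, -1.4029, -1.4905, -1.5721, -1.6474, -1.716, -1.7777, -1.8322, -1.8794, -1.919, -1.9509, -1.9749, -1.9909, -1.999].
Lovász: ϑ = −99(-2*cos(pi/99))/(2+-(-1)*2*cos(pi/99)) = 99*cos(pi/99)/(cos(pi/99) + 1).
≈ 49.487536 (to 6 d.p.).
α=49, χ(Ḡ)=50; ϑ=99*cos(pi/99)/(cos(pi/99) + 1) lies between (both strict).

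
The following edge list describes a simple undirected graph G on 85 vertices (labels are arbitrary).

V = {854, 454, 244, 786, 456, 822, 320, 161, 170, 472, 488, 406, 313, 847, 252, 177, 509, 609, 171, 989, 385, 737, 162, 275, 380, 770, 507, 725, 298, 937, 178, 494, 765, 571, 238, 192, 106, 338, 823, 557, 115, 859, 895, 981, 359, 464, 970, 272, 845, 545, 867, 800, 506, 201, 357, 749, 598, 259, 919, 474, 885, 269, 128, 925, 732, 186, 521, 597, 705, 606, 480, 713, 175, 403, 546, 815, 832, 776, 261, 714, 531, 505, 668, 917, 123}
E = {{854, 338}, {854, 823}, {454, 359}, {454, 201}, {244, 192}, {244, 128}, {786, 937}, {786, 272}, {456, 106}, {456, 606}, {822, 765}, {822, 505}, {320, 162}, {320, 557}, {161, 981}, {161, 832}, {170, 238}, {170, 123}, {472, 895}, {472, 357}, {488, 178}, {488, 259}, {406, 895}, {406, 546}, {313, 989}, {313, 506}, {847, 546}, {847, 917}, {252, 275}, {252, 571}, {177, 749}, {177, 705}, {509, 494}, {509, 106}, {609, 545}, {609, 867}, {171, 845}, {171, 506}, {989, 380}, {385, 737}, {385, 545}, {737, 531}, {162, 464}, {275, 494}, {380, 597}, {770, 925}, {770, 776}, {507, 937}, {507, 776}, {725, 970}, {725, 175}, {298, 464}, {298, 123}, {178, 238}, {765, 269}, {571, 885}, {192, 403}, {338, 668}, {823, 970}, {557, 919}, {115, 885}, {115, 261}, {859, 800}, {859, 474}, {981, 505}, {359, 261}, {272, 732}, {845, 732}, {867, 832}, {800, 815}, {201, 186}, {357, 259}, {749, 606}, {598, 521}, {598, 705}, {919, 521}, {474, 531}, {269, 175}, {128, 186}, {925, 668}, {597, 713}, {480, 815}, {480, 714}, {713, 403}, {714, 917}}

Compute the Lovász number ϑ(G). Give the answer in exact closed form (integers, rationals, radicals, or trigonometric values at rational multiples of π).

85*cos(pi/85)/(cos(pi/85) + 1)

deg(177) = 2; N(177) = {749, 705}.
N(385) = {737, 545}, |N(385)| = 2.
Vertex 494 has 2 neighbors: 509, 275.
N(201) = {454, 186}, |N(201)| = 2.
2-regular, N=85; a single 85-cycle (edge-transitive).
spec(A) ≈ [2.0, 1.994538, 1.978183, 1.951024, 1.913209, 1.864944, 1.806494, 1.738178, 1.660368, 1.57349, 1.478018, 1.374473, 1.263422, 1.14547, 1.021262, 0.891477, 0.756822, 0.618034, 0.47587, 0.331108, 0.184537, 0.036958, -0.110823, -0.257998, -0.403765, -0.547326, -0.687898, -0.824713, -0.957023, -1.084107, -1.205269, -1.319849, -1.42722, -1.526797, -1.618034, -1.700434, -1.773547, -1.836974, -1.890368, -1.933437, -1.965946, -1.987718, -1.998634] (distinct, 6 d.p.).
With N=85: ϑ(G) = 85·(-(-1)*2*cos(pi/85))/(2−(-2*cos(pi/85))) = 85*cos(pi/85)/(cos(pi/85) + 1).
= 42.4854826… (decimal).
42 ≤ 85*cos(pi/85)/(cos(pi/85) + 1) ≤ 43: both strict.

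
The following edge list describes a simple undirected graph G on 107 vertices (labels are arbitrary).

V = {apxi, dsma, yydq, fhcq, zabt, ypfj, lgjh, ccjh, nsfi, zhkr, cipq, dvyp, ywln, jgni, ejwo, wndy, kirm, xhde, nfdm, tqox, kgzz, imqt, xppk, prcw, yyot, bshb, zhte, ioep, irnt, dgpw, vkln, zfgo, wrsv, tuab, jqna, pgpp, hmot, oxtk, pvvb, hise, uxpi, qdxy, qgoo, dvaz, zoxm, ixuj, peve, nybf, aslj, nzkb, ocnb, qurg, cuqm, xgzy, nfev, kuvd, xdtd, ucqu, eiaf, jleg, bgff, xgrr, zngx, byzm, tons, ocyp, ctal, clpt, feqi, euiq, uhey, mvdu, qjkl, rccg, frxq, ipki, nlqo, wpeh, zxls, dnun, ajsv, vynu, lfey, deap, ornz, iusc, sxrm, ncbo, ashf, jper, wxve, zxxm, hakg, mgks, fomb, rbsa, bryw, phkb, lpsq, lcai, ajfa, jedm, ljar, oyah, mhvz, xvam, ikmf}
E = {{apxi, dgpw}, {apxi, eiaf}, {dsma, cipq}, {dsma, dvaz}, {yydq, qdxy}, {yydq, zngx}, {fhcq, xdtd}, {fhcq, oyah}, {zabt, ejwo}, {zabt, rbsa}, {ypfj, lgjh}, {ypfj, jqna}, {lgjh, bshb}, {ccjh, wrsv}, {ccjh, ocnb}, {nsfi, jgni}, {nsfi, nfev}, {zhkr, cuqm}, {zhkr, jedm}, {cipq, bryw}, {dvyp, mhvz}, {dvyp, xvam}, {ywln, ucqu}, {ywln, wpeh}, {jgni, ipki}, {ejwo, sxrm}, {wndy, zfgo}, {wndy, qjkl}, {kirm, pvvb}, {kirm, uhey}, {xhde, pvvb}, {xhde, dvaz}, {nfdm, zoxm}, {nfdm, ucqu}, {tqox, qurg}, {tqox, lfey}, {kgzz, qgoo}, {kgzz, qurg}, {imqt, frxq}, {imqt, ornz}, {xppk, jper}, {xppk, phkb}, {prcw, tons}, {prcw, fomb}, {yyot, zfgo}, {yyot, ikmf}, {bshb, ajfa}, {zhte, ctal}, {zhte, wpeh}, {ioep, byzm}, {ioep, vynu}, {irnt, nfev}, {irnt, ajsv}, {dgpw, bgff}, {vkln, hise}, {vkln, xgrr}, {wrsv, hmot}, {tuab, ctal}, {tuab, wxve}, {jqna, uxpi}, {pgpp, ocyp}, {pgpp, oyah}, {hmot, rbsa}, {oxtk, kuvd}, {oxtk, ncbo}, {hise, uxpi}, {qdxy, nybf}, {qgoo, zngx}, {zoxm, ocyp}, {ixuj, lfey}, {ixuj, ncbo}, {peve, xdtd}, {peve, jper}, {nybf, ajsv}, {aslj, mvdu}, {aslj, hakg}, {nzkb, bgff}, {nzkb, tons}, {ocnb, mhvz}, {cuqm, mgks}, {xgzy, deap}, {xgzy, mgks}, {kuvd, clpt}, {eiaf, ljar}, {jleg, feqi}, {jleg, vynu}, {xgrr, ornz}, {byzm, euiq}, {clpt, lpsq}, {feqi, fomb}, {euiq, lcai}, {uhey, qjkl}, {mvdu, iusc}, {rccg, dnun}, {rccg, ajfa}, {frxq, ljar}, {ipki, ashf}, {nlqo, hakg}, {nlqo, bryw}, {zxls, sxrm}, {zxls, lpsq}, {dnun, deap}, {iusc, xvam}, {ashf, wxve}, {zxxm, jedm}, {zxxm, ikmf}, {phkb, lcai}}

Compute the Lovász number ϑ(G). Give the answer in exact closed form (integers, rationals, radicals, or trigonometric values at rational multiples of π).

107*cos(pi/107)/(cos(pi/107) + 1)

N(hakg) = {aslj, nlqo}, |N(hakg)| = 2.
Vertex apxi has 2 neighbors: dgpw, eiaf.
Vertex zoxm has 2 neighbors: nfdm, ocyp.
N(jper) = {xppk, peve}, |N(jper)| = 2.
Every vertex has degree 2 (N=107); this is C_{107}, the 107-cycle.
spec(A) ≈ [2.0, 1.9966, 1.9862, 1.969, 1.9451, 1.9144, 1.8771, 1.8334, 1.7833, 1.7271, 1.665, 1.5971, 1.5237, 1.445, 1.3614, 1.273, 1.1803, 1.0835, 0.983, 0.8791, 0.7721, 0.6625, 0.5506, 0.4369, 0.3216, 0.2052, 0.0881, -0.0294, -0.1467, -0.2635, -0.3794, -0.494, -0.6069, -0.7176, -0.826, -0.9314, -1.0337, -1.1324, -1.2272, -1.3178, -1.4038, -1.485, -1.561, -1.6317, -1.6968, -1.756, -1.8092, -1.8561, -1.8966, -1.9306, -1.9579, -1.9785, -1.9922, -1.9991] (distinct, 4 d.p.).
ϑ = −N·λ_min/(λ_max−λ_min) = −107·(-2*cos(pi/107))/(2−(-2*cos(pi/107))) = 107*cos(pi/107)/(cos(pi/107) + 1).
≈ 53.48846843 (to 8 d.p.).
Check 53 ≤ 107*cos(pi/107)/(cos(pi/107) + 1) ≤ 54: both strict.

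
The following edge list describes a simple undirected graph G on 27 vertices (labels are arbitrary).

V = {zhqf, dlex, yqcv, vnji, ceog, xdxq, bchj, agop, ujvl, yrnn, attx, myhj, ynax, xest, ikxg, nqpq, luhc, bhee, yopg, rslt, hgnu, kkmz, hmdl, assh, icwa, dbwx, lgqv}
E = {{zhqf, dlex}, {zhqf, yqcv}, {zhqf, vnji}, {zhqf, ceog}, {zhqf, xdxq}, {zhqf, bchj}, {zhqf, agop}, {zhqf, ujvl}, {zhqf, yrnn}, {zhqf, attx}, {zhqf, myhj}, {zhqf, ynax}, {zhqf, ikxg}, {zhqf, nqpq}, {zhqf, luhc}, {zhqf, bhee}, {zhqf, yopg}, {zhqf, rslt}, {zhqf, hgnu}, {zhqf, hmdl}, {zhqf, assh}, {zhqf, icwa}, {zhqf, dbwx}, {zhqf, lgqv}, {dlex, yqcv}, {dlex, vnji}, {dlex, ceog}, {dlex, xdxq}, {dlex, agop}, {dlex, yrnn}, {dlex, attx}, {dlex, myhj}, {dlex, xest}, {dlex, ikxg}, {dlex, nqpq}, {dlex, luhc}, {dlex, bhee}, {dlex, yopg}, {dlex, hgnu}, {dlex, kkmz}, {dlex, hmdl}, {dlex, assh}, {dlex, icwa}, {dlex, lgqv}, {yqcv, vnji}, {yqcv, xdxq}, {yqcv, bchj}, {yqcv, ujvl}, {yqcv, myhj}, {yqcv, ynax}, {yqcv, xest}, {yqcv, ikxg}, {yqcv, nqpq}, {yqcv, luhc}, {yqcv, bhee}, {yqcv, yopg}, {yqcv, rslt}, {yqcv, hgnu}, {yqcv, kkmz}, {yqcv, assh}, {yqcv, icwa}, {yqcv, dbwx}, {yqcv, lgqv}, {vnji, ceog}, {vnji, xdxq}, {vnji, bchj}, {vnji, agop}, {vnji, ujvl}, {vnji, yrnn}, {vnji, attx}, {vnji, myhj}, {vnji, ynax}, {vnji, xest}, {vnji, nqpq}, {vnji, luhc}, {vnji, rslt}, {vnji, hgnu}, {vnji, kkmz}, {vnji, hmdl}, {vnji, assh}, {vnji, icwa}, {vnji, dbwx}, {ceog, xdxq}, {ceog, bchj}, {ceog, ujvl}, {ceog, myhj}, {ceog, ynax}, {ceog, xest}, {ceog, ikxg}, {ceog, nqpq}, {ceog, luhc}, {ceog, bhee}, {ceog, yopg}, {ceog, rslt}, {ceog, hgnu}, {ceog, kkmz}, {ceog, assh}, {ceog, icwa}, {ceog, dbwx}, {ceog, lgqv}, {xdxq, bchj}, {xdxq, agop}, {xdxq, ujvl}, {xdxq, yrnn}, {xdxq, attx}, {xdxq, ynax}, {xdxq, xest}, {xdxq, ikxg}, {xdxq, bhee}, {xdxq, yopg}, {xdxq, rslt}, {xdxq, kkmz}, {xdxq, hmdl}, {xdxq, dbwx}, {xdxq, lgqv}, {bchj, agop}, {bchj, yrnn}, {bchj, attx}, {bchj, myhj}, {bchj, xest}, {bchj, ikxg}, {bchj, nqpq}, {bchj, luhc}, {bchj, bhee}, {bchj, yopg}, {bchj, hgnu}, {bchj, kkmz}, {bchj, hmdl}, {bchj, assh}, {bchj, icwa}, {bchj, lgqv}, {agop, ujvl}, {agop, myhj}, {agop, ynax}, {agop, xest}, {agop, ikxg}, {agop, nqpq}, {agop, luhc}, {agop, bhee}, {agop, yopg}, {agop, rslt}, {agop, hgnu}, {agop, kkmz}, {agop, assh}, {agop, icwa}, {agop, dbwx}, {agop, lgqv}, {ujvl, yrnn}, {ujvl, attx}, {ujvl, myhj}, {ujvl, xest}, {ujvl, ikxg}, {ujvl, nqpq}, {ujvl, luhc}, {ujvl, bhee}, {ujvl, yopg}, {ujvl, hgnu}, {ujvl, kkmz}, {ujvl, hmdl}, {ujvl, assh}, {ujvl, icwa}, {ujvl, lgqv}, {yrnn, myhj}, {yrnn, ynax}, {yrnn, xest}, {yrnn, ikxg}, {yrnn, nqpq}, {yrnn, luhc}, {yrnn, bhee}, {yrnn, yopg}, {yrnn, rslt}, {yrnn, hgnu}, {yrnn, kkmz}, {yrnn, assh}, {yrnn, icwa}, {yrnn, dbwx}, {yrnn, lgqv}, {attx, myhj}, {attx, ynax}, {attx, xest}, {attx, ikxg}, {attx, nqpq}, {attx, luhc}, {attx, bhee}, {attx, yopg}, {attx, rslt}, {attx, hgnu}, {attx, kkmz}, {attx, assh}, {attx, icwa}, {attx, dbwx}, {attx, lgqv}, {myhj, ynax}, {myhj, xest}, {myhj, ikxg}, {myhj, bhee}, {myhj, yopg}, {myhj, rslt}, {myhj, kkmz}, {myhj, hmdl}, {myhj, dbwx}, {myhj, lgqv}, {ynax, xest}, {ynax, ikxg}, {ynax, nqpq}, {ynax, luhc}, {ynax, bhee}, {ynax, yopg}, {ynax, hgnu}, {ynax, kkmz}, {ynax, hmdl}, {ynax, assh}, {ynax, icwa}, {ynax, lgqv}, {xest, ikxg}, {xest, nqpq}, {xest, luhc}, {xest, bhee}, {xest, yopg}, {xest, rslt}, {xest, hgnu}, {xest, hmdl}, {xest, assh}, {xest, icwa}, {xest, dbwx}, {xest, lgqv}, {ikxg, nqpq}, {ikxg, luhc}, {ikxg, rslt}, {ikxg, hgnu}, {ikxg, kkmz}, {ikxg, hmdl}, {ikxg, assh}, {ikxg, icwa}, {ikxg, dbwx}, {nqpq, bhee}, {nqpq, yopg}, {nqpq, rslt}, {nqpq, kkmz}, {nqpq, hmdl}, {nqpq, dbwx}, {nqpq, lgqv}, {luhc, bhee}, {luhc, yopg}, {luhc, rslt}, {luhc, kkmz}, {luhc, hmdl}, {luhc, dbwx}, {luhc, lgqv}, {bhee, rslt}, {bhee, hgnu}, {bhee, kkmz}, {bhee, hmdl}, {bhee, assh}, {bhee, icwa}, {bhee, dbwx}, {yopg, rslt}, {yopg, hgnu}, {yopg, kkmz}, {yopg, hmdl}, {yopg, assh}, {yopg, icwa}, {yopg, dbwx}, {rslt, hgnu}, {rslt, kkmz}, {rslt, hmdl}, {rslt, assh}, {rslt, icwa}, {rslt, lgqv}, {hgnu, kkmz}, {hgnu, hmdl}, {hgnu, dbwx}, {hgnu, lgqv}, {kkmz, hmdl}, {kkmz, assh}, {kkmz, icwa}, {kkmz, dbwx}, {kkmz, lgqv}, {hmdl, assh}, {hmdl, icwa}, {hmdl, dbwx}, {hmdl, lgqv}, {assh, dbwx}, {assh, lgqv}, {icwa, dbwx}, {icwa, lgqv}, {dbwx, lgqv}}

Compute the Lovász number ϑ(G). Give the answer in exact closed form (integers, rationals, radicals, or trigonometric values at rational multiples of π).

deg(lgqv) = 22; N(lgqv) = {zhqf, dlex, yqcv, ceog, xdxq, bchj, agop, ujvl, yrnn, attx, myhj, ynax, xest, nqpq, luhc, rslt, hgnu, kkmz, hmdl, assh, icwa, dbwx}.
deg(xest) = 24; N(xest) = {dlex, yqcv, vnji, ceog, xdxq, bchj, agop, ujvl, yrnn, attx, myhj, ynax, ikxg, nqpq, luhc, bhee, yopg, rslt, hgnu, hmdl, assh, icwa, dbwx, lgqv}.
deg(kkmz) = 24; N(kkmz) = {dlex, yqcv, vnji, ceog, xdxq, bchj, agop, ujvl, yrnn, attx, myhj, ynax, ikxg, nqpq, luhc, bhee, yopg, rslt, hgnu, hmdl, assh, icwa, dbwx, lgqv}.
Vertex ujvl has 21 neighbors: zhqf, yqcv, vnji, ceog, xdxq, agop, yrnn, attx, myhj, xest, ikxg, nqpq, luhc, bhee, yopg, hgnu, kkmz, hmdl, assh, icwa, lgqv.
Complete 5-partite, parts [7, 6, 6, 5, 3]: perfect, ϑ = α = 7.
Numerically 7.000000.
Check 7 ≤ 7 ≤ 7: collapsed.

7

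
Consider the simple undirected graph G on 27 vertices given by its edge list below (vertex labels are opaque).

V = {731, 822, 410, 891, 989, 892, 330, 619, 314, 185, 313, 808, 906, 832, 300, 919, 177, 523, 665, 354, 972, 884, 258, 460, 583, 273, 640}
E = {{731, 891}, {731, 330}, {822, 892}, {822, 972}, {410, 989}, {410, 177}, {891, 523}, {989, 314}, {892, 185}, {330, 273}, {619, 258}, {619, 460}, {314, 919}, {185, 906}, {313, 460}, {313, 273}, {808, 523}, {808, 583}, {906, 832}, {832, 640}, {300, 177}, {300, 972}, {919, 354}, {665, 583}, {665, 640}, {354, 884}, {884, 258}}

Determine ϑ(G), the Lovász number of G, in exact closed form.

N(460) = {619, 313}, |N(460)| = 2.
Vertex 523 has 2 neighbors: 891, 808.
N(177) = {410, 300}, |N(177)| = 2.
Vertex 583 has 2 neighbors: 808, 665.
27-vertex 2-regular graph: this is C_{27}, the 27-cycle.
A has 14 distinct eigenvalues ≈ [2.0, 1.94609, 1.787265, 1.532089, 1.194317, 0.79216, 0.347296, -0.11629, -0.573606, -1.0, -1.372483, -1.670976, -1.879385, -1.986477].
ϑ = −N·λ_min/(λ_max−λ_min) = −27·(-2*cos(pi/27))/(2−(-2*cos(pi/27))) = 27*cos(pi/27)/(cos(pi/27) + 1).
≈ 13.4542 (to 4 d.p.).
Check 13 ≤ 27*cos(pi/27)/(cos(pi/27) + 1) ≤ 14: both strict.

27*cos(pi/27)/(cos(pi/27) + 1)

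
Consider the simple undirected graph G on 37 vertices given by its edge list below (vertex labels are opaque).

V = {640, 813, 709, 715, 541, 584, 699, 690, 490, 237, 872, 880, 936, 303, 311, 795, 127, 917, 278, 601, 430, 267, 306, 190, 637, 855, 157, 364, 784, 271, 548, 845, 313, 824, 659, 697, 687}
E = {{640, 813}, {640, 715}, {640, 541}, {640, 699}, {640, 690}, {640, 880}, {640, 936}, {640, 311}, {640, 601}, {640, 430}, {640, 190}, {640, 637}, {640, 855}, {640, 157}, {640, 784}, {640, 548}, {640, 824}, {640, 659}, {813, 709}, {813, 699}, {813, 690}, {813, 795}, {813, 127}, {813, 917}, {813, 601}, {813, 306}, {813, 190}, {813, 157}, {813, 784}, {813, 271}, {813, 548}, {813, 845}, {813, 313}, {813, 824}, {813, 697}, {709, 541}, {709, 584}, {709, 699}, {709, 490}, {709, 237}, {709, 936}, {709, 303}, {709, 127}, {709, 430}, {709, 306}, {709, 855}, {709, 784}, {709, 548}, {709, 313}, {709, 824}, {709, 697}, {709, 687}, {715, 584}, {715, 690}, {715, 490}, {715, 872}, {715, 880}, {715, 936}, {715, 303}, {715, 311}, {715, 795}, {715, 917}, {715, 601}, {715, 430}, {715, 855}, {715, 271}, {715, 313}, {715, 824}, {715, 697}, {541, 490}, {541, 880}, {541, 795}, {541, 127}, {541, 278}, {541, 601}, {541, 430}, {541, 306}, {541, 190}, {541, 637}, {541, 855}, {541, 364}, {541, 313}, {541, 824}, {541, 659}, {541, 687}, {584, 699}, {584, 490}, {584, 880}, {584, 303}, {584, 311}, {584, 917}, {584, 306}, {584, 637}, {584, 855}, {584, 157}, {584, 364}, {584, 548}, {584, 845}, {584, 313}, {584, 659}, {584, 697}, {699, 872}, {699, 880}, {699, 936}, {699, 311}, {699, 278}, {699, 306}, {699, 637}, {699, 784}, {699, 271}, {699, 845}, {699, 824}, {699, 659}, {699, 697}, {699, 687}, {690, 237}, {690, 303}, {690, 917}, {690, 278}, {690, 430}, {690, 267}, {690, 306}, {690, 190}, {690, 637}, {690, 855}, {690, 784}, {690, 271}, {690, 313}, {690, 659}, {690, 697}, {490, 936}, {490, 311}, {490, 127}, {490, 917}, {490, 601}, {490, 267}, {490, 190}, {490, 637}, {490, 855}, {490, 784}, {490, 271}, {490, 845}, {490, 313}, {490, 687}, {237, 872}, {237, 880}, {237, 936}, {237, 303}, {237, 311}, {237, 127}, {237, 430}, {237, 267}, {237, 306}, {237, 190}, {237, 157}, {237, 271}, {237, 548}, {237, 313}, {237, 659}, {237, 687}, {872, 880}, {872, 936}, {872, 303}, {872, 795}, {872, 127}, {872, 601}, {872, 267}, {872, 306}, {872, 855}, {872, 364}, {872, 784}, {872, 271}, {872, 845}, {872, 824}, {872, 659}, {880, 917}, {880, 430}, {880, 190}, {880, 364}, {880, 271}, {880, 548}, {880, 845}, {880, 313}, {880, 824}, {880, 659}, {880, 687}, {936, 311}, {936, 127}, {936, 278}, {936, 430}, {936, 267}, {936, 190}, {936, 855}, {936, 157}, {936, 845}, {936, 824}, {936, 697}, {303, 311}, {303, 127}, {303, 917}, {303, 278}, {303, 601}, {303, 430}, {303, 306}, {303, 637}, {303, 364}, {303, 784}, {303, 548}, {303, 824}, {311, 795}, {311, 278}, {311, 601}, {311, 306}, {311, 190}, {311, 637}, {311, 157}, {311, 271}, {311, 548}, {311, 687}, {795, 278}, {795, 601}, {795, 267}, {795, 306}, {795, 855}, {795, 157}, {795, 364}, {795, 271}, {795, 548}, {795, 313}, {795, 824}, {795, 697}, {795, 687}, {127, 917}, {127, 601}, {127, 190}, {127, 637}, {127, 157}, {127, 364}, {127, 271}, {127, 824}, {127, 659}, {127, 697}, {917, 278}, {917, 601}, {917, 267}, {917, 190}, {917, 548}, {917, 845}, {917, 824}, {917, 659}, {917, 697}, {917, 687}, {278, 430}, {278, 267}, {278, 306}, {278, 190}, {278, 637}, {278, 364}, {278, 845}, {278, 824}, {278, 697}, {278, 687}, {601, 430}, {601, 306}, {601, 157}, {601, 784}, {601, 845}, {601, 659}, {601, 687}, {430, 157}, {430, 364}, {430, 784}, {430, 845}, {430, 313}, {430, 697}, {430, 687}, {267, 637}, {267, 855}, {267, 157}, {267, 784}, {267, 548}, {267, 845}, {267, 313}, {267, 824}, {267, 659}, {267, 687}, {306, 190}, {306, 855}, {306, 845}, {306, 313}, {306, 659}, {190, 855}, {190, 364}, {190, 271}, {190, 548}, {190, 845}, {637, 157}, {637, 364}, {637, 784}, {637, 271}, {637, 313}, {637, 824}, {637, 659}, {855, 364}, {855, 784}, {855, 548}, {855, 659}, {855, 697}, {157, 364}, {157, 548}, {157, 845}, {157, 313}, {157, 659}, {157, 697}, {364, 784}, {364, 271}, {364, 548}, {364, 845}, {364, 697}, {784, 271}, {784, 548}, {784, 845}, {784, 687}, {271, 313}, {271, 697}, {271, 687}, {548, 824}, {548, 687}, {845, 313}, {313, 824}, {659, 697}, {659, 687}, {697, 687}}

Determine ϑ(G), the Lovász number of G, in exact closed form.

sqrt(37)

N(306) = {813, 709, 541, 584, 699, 690, 237, 872, 303, 311, 795, 278, 601, 190, 855, 845, 313, 659}, |N(306)| = 18.
Vertex 541 has 18 neighbors: 640, 709, 490, 880, 795, 127, 278, 601, 430, 306, 190, 637, 855, 364, 313, 824, 659, 687.
deg(640) = 18; N(640) = {813, 715, 541, 699, 690, 880, 936, 311, 601, 430, 190, 637, 855, 157, 784, 548, 824, 659}.
deg(784) = 18; N(784) = {640, 813, 709, 699, 690, 490, 872, 303, 601, 430, 267, 637, 855, 364, 271, 548, 845, 687}.
37-vertex 18-regular graph: SR(37,18,8,9) — a Paley graph.
spec(A) ≈ [18.0, 2.5414, -3.5414] (distinct, 4 d.p.).
ϑ = −N·λ_min/(λ_max−λ_min) = −37·(-sqrt(37)/2 - 1/2)/(18−(-sqrt(37)/2 - 1/2)) = sqrt(37).
= 6.0827625… (decimal).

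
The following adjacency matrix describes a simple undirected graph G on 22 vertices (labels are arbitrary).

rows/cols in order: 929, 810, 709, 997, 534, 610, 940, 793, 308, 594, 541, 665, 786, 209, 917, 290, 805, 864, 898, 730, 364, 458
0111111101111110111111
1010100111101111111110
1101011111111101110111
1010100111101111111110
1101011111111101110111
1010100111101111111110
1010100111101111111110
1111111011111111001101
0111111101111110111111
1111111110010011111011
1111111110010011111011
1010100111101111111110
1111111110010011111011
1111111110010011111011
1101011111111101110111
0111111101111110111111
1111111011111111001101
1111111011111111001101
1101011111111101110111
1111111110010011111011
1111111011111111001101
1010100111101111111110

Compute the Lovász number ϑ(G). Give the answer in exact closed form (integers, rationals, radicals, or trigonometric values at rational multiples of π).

N(730) = {929, 810, 709, 997, 534, 610, 940, 793, 308, 665, 917, 290, 805, 864, 898, 364, 458}, |N(730)| = 17.
deg(364) = 18; N(364) = {929, 810, 709, 997, 534, 610, 940, 308, 594, 541, 665, 786, 209, 917, 290, 898, 730, 458}.
N(793) = {929, 810, 709, 997, 534, 610, 940, 308, 594, 541, 665, 786, 209, 917, 290, 898, 730, 458}, |N(793)| = 18.
N(805) = {929, 810, 709, 997, 534, 610, 940, 308, 594, 541, 665, 786, 209, 917, 290, 898, 730, 458}, |N(805)| = 18.
5 parts of sizes [6, 5, 4, 4, 3]; α(G) = 6 = ϑ (perfect).
= 6.00000000… (decimal).
Lovász sandwich 6 ≤ 6 ≤ 6: collapsed.

6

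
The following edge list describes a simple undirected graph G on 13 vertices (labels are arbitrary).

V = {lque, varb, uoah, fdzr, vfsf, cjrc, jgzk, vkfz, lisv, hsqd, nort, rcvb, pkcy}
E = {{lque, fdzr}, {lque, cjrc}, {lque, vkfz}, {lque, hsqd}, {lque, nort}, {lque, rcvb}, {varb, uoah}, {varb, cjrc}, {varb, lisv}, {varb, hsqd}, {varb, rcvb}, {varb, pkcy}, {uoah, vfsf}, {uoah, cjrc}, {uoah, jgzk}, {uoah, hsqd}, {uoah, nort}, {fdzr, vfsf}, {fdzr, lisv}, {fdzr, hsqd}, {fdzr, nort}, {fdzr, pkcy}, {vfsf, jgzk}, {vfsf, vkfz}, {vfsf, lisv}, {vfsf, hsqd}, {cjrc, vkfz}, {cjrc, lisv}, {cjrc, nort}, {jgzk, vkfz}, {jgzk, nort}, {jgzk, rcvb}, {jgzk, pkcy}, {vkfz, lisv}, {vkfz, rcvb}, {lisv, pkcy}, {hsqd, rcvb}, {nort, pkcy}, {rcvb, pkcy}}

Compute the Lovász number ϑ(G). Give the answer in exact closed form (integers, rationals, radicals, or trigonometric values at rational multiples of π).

deg(uoah) = 6; N(uoah) = {varb, vfsf, cjrc, jgzk, hsqd, nort}.
N(hsqd) = {lque, varb, uoah, fdzr, vfsf, rcvb}, |N(hsqd)| = 6.
Vertex rcvb has 6 neighbors: lque, varb, jgzk, vkfz, hsqd, pkcy.
N(lque) = {fdzr, cjrc, vkfz, hsqd, nort, rcvb}, |N(lque)| = 6.
G on 13 vertices is 6-regular; SR(13,6,2,3) — a Paley graph.
spec(A) ≈ [6.0, 1.302776, -2.302776] (distinct, 6 d.p.).
λ_max=6, λ_min=-sqrt(13)/2 - 1/2; ϑ = −13·λ_min/(λ_max−λ_min) = sqrt(13).
ϑ(G) ≈ 3.605551.

sqrt(13)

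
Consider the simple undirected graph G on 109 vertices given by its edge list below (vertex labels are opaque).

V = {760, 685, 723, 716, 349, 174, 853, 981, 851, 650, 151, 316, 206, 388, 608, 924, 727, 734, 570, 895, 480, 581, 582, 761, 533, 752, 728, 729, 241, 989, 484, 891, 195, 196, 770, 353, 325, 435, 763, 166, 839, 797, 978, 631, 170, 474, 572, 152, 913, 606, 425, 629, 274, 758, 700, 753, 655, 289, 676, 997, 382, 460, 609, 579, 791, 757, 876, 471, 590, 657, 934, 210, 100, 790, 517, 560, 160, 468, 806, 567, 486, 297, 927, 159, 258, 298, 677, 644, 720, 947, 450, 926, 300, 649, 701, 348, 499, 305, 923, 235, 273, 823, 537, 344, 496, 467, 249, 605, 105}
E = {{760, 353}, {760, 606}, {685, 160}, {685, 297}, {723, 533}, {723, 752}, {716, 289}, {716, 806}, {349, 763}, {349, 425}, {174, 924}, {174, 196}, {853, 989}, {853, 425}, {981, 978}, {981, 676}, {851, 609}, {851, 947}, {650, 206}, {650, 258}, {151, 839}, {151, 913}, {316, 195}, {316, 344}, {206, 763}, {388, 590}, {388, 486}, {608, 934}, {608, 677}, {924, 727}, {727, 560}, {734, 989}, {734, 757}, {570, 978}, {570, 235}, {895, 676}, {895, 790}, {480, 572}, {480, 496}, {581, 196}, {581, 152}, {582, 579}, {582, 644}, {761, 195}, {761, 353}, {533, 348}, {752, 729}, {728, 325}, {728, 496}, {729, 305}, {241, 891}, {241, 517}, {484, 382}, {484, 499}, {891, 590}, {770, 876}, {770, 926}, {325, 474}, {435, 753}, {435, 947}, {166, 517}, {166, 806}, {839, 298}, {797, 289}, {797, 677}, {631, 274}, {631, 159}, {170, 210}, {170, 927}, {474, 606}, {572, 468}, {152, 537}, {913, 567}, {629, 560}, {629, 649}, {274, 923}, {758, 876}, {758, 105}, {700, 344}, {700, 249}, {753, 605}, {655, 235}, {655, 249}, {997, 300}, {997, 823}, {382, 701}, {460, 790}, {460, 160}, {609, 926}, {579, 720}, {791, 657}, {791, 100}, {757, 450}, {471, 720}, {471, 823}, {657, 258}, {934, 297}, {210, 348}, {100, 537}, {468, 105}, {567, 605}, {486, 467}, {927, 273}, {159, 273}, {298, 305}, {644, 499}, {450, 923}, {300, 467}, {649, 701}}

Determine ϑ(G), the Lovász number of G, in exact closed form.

109*cos(pi/109)/(cos(pi/109) + 1)

N(700) = {344, 249}, |N(700)| = 2.
N(273) = {927, 159}, |N(273)| = 2.
N(499) = {484, 644}, |N(499)| = 2.
N(353) = {760, 761}, |N(353)| = 2.
deg(v) = 2 for all v (|V|=109); the odd cycle C_{109}.
A has 55 distinct eigenvalues ≈ [2.0, 1.9967, 1.9867, 1.9702, 1.9471, 1.9175, 1.8816, 1.8394, 1.7911, 1.7368, 1.6768, 1.6112, 1.5403, 1.4642, 1.3833, 1.2978, 1.208, 1.1141, 1.0166, 0.9157, 0.8117, 0.7051, 0.5961, 0.4851, 0.3725, 0.2587, 0.144, 0.0288, -0.0864, -0.2014, -0.3157, -0.429, -0.5408, -0.6508, -0.7587, -0.8641, -0.9665, -1.0658, -1.1615, -1.2534, -1.3411, -1.4244, -1.5029, -1.5764, -1.6447, -1.7075, -1.7647, -1.816, -1.8612, -1.9003, -1.9331, -1.9594, -1.9793, -1.9925, -1.9992].
Lovász (edge-transitive): ϑ = −109·(-2*cos(pi/109))/((2)−(-2*cos(pi/109))) = 109*cos(pi/109)/(cos(pi/109) + 1).
= 54.48868008… (decimal).
α=54, χ(Ḡ)=55; ϑ=109*cos(pi/109)/(cos(pi/109) + 1) lies between (both strict).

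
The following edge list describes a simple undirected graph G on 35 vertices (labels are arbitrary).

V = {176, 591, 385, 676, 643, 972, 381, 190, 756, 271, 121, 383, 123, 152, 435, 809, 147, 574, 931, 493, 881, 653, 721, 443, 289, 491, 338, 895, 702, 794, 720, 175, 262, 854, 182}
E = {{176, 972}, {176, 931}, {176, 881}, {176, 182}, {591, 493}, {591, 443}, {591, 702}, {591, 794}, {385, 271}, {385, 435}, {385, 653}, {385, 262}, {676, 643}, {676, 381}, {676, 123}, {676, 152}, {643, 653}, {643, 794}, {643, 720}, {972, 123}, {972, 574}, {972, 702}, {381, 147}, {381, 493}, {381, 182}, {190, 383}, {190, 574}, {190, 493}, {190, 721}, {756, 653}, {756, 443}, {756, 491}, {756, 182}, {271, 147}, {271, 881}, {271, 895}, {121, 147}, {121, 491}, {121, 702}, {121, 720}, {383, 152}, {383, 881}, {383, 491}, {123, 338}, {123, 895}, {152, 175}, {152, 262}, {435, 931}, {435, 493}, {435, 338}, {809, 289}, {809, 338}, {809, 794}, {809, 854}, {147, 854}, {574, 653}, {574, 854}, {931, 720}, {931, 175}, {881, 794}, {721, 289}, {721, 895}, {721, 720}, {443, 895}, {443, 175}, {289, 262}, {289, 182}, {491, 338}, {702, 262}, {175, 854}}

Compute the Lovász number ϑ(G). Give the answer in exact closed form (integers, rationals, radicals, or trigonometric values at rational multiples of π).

N(435) = {385, 931, 493, 338}, |N(435)| = 4.
N(152) = {676, 383, 175, 262}, |N(152)| = 4.
Vertex 443 has 4 neighbors: 591, 756, 895, 175.
Vertex 182 has 4 neighbors: 176, 381, 756, 289.
Regular of degree 4 on 35 vertices: Kneser-type, 3-subsets of [7].
A has 4 distinct eigenvalues ≈ [4.0, 2.0, -1.0, -3.0].
−35·(-3) / ((4)−(-3)) = 15 = ϑ(G).
≈ 15.00000 (to 5 d.p.).

15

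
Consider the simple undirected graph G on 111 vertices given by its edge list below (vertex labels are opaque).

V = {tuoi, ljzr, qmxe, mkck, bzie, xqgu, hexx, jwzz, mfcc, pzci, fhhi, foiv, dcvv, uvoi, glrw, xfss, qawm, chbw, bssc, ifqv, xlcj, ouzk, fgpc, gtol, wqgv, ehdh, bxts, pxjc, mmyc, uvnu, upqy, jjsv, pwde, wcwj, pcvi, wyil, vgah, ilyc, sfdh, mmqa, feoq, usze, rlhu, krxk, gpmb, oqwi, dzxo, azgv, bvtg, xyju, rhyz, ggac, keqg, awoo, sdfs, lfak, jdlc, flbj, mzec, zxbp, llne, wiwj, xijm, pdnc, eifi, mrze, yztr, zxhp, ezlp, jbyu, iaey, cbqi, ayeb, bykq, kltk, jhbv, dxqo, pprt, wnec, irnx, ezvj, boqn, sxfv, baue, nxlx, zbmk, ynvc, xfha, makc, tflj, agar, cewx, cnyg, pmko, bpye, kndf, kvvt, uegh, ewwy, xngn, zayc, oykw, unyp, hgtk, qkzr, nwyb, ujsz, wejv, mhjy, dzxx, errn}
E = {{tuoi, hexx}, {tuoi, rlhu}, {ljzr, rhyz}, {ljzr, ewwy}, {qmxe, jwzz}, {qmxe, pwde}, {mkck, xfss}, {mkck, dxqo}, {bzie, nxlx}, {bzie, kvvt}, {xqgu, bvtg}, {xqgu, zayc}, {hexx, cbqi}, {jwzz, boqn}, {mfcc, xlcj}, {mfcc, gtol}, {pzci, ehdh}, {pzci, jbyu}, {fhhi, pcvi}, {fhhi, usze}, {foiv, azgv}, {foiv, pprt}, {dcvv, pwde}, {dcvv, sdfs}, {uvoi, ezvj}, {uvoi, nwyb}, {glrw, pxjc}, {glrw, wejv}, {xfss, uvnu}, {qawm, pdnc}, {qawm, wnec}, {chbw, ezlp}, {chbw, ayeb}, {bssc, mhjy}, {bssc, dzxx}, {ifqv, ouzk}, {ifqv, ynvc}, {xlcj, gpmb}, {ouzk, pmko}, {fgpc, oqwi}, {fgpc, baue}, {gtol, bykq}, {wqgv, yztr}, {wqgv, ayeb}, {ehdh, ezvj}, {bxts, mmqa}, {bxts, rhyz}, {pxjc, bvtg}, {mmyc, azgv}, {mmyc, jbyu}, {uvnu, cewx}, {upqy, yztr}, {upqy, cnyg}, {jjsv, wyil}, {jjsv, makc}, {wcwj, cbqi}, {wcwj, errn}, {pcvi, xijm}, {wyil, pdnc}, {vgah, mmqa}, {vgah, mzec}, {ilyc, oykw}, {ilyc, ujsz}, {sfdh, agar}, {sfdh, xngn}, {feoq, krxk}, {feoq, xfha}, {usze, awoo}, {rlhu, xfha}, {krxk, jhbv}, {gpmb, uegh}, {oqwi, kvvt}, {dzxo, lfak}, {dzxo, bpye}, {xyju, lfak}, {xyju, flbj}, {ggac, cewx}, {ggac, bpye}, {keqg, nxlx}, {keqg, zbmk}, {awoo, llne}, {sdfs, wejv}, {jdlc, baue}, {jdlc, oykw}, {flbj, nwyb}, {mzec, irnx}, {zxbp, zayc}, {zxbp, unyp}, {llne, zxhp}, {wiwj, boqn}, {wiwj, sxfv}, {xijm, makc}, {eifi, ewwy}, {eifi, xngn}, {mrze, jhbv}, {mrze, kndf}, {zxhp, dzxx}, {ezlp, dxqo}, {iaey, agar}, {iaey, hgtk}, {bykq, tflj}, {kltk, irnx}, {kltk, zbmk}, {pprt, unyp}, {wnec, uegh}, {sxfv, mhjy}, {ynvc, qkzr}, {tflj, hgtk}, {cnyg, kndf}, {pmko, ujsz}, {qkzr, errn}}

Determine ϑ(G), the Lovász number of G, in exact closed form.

Vertex krxk has 2 neighbors: feoq, jhbv.
deg(ujsz) = 2; N(ujsz) = {ilyc, pmko}.
deg(cewx) = 2; N(cewx) = {uvnu, ggac}.
deg(pwde) = 2; N(pwde) = {qmxe, dcvv}.
Regular of degree 2 on 111 vertices: connected 2-regular on 111 ⇒ C_{111}.
spec(A) ≈ [2.0, 1.996797, 1.987197, 1.971232, 1.948952, 1.920429, 1.885755, 1.84504, 1.798414, 1.746028, 1.688049, 1.624662, 1.556072, 1.482496, 1.404172, 1.321349, 1.234294, 1.143286, 1.048615, 0.950584, 0.849509, 0.745713, 0.639528, 0.531294, 0.421359, 0.310073, 0.197795, 0.084882, -0.028302, -0.141395, -0.254036, -0.365862, -0.476517, -0.585646, -0.692898, -0.797931, -0.900407, -1.0, -1.096389, -1.189266, -1.278334, -1.363307, -1.443912, -1.519892, -1.591004, -1.657019, -1.717727, -1.772931, -1.822457, -1.866145, -1.903855, -1.935466, -1.960877, -1.980007, -1.992795, -1.999199] (distinct, 6 d.p.).
With N=111: ϑ(G) = 111·(-(-1)*2*cos(pi/111))/(2−(-2*cos(pi/111))) = 111*cos(pi/111)/(cos(pi/111) + 1).
≈ 55.4888841 (to 7 d.p.).
55 ≤ 111*cos(pi/111)/(cos(pi/111) + 1) ≤ 56: both strict.

111*cos(pi/111)/(cos(pi/111) + 1)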